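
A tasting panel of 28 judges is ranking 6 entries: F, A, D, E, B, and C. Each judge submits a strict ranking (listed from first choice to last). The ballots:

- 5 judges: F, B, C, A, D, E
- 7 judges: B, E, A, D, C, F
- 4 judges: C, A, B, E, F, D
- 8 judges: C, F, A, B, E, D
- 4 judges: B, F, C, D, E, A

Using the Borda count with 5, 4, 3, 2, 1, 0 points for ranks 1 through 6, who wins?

B

F: 5·5 + 7·0 + 4·1 + 8·4 + 4·4 = 77
A: 5·2 + 7·3 + 4·4 + 8·3 + 4·0 = 71
D: 5·1 + 7·2 + 4·0 + 8·0 + 4·2 = 27
E: 5·0 + 7·4 + 4·2 + 8·1 + 4·1 = 48
B: 5·4 + 7·5 + 4·3 + 8·2 + 4·5 = 103
C: 5·3 + 7·1 + 4·5 + 8·5 + 4·3 = 94
B has the highest Borda score (103).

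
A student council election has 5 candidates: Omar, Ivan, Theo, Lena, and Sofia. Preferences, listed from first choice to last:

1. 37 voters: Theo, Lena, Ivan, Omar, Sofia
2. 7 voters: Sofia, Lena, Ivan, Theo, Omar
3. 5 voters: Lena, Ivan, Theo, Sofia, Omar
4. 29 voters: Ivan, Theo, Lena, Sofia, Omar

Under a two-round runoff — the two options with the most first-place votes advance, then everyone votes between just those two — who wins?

Ivan

Round 1 first-place votes: Omar 0, Ivan 29, Theo 37, Lena 5, Sofia 7.
Theo and Ivan advance.
Runoff: Theo is preferred to Ivan by 37 voters; Ivan by 41.
Ivan wins the runoff.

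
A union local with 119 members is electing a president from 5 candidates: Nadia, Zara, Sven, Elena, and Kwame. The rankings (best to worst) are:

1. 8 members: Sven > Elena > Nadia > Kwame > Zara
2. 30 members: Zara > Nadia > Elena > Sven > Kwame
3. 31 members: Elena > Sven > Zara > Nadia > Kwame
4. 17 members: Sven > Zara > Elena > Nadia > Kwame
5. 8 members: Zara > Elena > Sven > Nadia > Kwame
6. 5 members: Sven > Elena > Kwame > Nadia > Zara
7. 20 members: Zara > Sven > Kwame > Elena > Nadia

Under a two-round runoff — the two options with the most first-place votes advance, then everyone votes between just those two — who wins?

Round 1 first-place votes: Nadia 0, Zara 58, Sven 30, Elena 31, Kwame 0.
Zara and Elena advance.
Runoff: Zara is preferred to Elena by 75 voters; Elena by 44.
Zara wins the runoff.

Zara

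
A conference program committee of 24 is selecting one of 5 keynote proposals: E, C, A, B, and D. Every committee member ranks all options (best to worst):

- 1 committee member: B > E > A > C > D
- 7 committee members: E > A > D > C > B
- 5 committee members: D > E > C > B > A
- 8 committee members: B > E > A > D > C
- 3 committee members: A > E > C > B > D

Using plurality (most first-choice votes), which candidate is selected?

B

First-place votes: E 7, C 0, A 3, B 9, D 5.
B has the most first-place votes.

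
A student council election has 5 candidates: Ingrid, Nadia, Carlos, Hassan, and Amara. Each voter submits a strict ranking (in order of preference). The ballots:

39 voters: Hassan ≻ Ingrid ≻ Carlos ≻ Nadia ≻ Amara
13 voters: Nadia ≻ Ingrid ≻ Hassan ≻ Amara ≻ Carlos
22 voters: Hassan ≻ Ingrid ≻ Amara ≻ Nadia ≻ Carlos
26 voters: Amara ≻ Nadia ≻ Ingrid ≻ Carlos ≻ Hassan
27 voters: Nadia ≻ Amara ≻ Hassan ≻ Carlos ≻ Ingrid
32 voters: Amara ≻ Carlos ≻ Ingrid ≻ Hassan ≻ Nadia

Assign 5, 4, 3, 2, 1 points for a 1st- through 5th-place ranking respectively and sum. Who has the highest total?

Ingrid: 39·4 + 13·4 + 22·4 + 26·3 + 27·1 + 32·3 = 497
Nadia: 39·2 + 13·5 + 22·2 + 26·4 + 27·5 + 32·1 = 458
Carlos: 39·3 + 13·1 + 22·1 + 26·2 + 27·2 + 32·4 = 386
Hassan: 39·5 + 13·3 + 22·5 + 26·1 + 27·3 + 32·2 = 515
Amara: 39·1 + 13·2 + 22·3 + 26·5 + 27·4 + 32·5 = 529
Amara has the highest Borda score (529).

Amara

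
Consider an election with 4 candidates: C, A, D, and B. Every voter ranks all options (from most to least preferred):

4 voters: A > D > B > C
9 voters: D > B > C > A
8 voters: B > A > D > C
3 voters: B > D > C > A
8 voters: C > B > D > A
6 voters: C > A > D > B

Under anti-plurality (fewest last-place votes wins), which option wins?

Last-place votes: C 12, A 20, D 0, B 6.
D is ranked last by the fewest voters, so D wins.

D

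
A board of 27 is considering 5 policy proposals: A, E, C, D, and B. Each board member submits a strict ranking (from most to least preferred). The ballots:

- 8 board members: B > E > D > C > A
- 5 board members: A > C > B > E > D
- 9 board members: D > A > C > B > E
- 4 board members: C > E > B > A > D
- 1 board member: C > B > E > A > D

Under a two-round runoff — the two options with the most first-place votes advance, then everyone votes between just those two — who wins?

B

Round 1 first-place votes: A 5, E 0, C 5, D 9, B 8.
D and B advance.
Runoff: D is preferred to B by 9 voters; B by 18.
B wins the runoff.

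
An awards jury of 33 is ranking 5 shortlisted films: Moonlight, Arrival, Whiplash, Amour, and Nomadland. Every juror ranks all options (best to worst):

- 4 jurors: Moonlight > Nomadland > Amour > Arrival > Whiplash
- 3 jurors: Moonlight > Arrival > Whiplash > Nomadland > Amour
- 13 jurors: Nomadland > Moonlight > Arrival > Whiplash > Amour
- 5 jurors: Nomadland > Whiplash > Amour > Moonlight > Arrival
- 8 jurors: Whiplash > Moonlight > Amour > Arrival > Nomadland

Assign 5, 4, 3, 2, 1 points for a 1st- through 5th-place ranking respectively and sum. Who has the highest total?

Moonlight: 4·5 + 3·5 + 13·4 + 5·2 + 8·4 = 129
Arrival: 4·2 + 3·4 + 13·3 + 5·1 + 8·2 = 80
Whiplash: 4·1 + 3·3 + 13·2 + 5·4 + 8·5 = 99
Amour: 4·3 + 3·1 + 13·1 + 5·3 + 8·3 = 67
Nomadland: 4·4 + 3·2 + 13·5 + 5·5 + 8·1 = 120
Moonlight has the highest Borda score (129).

Moonlight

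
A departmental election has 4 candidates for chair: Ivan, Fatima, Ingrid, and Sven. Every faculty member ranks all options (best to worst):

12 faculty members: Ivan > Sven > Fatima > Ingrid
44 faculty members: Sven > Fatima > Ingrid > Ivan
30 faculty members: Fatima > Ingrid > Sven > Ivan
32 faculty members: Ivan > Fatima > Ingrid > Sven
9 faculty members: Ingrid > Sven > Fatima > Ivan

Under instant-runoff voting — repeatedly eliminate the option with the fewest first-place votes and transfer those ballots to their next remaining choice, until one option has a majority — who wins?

Sven

Round 1: Ivan 44, Fatima 30, Ingrid 9, Sven 44. Eliminate Ingrid.
Round 2: Ivan 44, Fatima 30, Sven 53. Eliminate Fatima.
Round 3: Ivan 44, Sven 83. Sven has a majority.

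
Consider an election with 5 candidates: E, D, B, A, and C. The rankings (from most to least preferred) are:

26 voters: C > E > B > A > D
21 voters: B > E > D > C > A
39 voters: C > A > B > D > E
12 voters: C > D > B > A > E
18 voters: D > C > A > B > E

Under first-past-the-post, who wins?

First-place votes: E 0, D 18, B 21, A 0, C 77.
C has the most first-place votes.

C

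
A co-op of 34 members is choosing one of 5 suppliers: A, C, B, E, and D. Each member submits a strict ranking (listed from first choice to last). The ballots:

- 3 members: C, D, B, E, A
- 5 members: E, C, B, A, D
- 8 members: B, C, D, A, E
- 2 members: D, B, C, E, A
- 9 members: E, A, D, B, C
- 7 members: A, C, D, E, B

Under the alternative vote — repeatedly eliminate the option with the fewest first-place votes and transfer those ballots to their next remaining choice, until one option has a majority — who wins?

E

Round 1: A 7, C 3, B 8, E 14, D 2. Eliminate D.
Round 2: A 7, C 3, B 10, E 14. Eliminate C.
Round 3: A 7, B 13, E 14. Eliminate A.
Round 4: B 13, E 21. E has a majority.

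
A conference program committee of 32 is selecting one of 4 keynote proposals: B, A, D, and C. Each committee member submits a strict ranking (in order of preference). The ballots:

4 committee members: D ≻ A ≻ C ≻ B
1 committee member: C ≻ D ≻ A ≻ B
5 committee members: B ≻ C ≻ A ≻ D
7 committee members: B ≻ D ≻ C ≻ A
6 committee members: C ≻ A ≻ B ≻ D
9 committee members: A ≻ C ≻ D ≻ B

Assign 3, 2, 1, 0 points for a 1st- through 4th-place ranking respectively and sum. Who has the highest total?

C

B: 4·0 + 1·0 + 5·3 + 7·3 + 6·1 + 9·0 = 42
A: 4·2 + 1·1 + 5·1 + 7·0 + 6·2 + 9·3 = 53
D: 4·3 + 1·2 + 5·0 + 7·2 + 6·0 + 9·1 = 37
C: 4·1 + 1·3 + 5·2 + 7·1 + 6·3 + 9·2 = 60
C has the highest Borda score (60).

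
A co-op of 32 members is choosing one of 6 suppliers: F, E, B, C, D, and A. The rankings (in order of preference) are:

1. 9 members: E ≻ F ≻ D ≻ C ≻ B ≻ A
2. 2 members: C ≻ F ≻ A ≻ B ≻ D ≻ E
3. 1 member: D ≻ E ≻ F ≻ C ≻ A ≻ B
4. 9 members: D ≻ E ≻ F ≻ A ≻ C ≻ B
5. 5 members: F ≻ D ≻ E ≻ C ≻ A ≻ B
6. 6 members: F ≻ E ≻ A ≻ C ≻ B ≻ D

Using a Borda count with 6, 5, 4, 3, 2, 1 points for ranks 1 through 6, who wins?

F

F: 9·5 + 2·5 + 1·4 + 9·4 + 5·6 + 6·6 = 161
E: 9·6 + 2·1 + 1·5 + 9·5 + 5·4 + 6·5 = 156
B: 9·2 + 2·3 + 1·1 + 9·1 + 5·1 + 6·2 = 51
C: 9·3 + 2·6 + 1·3 + 9·2 + 5·3 + 6·3 = 93
D: 9·4 + 2·2 + 1·6 + 9·6 + 5·5 + 6·1 = 131
A: 9·1 + 2·4 + 1·2 + 9·3 + 5·2 + 6·4 = 80
F has the highest Borda score (161).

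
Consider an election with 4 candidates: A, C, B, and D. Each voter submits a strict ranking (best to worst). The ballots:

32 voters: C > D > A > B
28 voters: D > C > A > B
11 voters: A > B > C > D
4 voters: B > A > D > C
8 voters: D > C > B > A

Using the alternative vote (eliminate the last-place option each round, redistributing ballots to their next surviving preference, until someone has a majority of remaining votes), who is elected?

Round 1: A 11, C 32, B 4, D 36. Eliminate B.
Round 2: A 15, C 32, D 36. Eliminate A.
Round 3: C 43, D 40. C has a majority.

C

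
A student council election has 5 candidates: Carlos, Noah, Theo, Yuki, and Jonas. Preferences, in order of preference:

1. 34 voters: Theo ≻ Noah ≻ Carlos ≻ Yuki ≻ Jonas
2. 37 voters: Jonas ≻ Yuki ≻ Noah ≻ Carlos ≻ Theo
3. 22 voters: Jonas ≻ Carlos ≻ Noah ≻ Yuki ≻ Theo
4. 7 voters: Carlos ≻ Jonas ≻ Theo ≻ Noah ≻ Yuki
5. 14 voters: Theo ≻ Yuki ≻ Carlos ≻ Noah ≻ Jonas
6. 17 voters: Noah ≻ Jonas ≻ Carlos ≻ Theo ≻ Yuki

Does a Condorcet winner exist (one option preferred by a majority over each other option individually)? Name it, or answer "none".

Jonas vs Carlos: 76–55 for Jonas.
Jonas vs Noah: 66–65 for Jonas.
Jonas vs Theo: 83–48 for Jonas.
Jonas vs Yuki: 83–48 for Jonas.
Jonas beats every other option head-to-head.

Jonas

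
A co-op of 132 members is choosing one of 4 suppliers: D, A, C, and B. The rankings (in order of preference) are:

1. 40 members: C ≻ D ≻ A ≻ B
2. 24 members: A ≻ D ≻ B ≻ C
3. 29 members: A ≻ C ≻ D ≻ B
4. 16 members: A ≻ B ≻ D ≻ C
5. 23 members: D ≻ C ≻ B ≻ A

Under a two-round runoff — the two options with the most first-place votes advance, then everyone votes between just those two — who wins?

Round 1 first-place votes: D 23, A 69, C 40, B 0.
A and C advance.
Runoff: A is preferred to C by 69 voters; C by 63.
A wins the runoff.

A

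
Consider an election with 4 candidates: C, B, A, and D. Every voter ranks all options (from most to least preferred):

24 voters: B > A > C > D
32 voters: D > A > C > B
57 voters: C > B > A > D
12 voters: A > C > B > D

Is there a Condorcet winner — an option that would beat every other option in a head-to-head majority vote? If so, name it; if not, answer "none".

Checking pairwise contests:
A beats C 68–57.
C beats B 101–24.
B beats A 81–44.
C beats D 93–32.
Every option loses at least one head-to-head, so there is no Condorcet winner.

none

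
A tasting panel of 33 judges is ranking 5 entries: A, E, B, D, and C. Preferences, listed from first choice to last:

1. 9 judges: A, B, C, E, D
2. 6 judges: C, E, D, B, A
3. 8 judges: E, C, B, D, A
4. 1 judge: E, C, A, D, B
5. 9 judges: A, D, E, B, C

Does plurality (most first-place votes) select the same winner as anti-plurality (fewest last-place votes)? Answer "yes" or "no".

Plurality — first-place votes: A 18, E 9, B 0, D 0, C 6. Winner: A.
Anti-plurality — last-place votes: A 14, E 0, B 1, D 9, C 9. Winner: E.
The two methods disagree.

no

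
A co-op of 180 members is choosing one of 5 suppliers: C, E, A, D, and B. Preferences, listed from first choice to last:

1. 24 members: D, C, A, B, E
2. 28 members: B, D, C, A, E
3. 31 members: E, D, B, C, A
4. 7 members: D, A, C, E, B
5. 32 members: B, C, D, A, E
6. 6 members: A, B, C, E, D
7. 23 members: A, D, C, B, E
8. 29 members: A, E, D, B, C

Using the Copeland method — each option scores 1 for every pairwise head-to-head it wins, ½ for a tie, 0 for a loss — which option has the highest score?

D

C: beats E and A; loses to D and B → score 2.
E: loses to C, A, D, and B → score 0.
A: beats E; loses to C, D, and B → score 1.
D: beats C, E, A, and B → score 4.
B: beats C, E, and A; loses to D → score 3.
D has the best pairwise record.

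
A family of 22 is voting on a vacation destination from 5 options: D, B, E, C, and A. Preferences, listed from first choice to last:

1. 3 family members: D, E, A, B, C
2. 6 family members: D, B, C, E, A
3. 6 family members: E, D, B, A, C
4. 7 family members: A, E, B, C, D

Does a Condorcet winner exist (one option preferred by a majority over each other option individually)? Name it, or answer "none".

E

E vs D: 13–9 for E.
E vs B: 16–6 for E.
E vs C: 16–6 for E.
E vs A: 15–7 for E.
E beats every other option head-to-head.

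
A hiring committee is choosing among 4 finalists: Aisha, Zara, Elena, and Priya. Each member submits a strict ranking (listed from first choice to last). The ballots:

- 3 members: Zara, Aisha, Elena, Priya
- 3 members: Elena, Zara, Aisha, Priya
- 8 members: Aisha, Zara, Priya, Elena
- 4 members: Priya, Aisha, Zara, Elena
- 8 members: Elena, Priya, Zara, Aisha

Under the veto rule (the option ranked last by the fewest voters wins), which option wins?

Last-place votes: Aisha 8, Zara 0, Elena 12, Priya 6.
Zara is ranked last by the fewest voters, so Zara wins.

Zara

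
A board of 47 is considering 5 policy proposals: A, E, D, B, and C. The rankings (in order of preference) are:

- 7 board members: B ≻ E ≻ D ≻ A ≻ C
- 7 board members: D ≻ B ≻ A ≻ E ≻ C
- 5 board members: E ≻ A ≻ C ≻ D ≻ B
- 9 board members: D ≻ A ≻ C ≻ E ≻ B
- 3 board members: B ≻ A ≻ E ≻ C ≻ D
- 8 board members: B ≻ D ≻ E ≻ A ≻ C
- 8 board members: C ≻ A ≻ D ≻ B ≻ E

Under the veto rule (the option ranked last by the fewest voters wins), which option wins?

Last-place votes: A 0, E 8, D 3, B 14, C 22.
A is ranked last by the fewest voters, so A wins.

A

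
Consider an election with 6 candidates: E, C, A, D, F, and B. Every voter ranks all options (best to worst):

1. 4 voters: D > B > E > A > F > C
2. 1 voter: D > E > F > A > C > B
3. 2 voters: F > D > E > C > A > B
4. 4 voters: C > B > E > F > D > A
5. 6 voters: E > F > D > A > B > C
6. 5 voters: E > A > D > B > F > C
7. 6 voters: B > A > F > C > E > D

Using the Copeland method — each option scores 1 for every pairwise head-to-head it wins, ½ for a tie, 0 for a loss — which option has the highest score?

E

E: beats C, A, D, and F; ties B → score 4.5.
C: loses to E, A, D, F, and B → score 0.
A: beats C and F; ties B; loses to E and D → score 2.5.
D: beats C, A, and B; loses to E and F → score 3.
F: beats C and D; loses to E, A, and B → score 2.
B: beats C and F; ties E and A; loses to D → score 3.
E has the best pairwise record.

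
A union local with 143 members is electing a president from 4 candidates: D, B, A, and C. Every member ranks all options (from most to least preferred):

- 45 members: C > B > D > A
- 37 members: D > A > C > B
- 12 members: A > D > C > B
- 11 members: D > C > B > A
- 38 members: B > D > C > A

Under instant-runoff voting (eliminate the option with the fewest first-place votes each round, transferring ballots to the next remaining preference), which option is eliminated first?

A

Round 1: D 48, B 38, A 12, C 45. Eliminate A.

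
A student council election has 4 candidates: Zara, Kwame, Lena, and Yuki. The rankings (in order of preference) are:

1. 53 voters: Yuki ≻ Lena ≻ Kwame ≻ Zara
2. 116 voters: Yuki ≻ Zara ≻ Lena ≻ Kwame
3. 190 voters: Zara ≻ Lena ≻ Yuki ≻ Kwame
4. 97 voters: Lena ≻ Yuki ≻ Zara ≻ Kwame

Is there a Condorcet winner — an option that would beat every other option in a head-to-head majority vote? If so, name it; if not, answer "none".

none

Checking pairwise contests:
Yuki beats Zara 266–190.
Zara beats Kwame 403–53.
Zara beats Lena 306–150.
Lena beats Yuki 287–169.
Every option loses at least one head-to-head, so there is no Condorcet winner.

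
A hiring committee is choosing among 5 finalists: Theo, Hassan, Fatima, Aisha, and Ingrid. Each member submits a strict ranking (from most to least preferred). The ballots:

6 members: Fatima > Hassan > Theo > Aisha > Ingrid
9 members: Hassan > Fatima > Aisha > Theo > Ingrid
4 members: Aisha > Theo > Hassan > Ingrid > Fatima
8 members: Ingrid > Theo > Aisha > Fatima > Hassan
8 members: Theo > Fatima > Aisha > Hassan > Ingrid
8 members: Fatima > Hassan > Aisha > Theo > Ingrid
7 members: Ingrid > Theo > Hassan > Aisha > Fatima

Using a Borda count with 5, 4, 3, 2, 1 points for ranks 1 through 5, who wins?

Theo: 6·3 + 9·2 + 4·4 + 8·4 + 8·5 + 8·2 + 7·4 = 168
Hassan: 6·4 + 9·5 + 4·3 + 8·1 + 8·2 + 8·4 + 7·3 = 158
Fatima: 6·5 + 9·4 + 4·1 + 8·2 + 8·4 + 8·5 + 7·1 = 165
Aisha: 6·2 + 9·3 + 4·5 + 8·3 + 8·3 + 8·3 + 7·2 = 145
Ingrid: 6·1 + 9·1 + 4·2 + 8·5 + 8·1 + 8·1 + 7·5 = 114
Theo has the highest Borda score (168).

Theo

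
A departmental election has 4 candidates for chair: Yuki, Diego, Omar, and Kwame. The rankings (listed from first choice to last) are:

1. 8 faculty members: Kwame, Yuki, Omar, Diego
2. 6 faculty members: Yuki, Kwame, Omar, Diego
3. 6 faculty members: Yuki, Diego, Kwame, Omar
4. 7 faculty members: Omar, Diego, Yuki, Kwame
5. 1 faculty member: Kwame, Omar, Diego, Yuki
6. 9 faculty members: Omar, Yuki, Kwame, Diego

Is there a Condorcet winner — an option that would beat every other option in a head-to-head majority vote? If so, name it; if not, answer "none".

Yuki vs Diego: 29–8 for Yuki.
Yuki vs Omar: 20–17 for Yuki.
Yuki vs Kwame: 28–9 for Yuki.
Yuki beats every other option head-to-head.

Yuki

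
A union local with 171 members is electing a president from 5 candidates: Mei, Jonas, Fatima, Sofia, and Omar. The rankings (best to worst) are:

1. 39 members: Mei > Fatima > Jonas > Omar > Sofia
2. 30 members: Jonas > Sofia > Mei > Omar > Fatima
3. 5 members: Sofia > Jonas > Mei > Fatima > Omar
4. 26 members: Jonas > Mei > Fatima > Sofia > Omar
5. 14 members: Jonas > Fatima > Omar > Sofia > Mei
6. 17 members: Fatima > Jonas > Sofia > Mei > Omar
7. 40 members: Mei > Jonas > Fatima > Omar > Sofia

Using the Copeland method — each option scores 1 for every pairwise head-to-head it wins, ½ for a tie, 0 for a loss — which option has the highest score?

Mei: beats Fatima, Sofia, and Omar; loses to Jonas → score 3.
Jonas: beats Mei, Fatima, Sofia, and Omar → score 4.
Fatima: beats Sofia and Omar; loses to Mei and Jonas → score 2.
Sofia: loses to Mei, Jonas, Fatima, and Omar → score 0.
Omar: beats Sofia; loses to Mei, Jonas, and Fatima → score 1.
Jonas has the best pairwise record.

Jonas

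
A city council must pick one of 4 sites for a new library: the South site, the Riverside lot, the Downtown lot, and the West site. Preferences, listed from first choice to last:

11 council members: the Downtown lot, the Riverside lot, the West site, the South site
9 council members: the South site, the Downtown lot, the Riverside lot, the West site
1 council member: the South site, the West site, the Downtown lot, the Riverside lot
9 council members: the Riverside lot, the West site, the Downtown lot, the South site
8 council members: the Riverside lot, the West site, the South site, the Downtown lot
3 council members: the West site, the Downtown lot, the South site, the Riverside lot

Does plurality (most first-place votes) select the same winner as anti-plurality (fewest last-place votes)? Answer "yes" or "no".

yes

Plurality — first-place votes: the South site 10, the Riverside lot 17, the Downtown lot 11, the West site 3. Winner: the Riverside lot.
Anti-plurality — last-place votes: the South site 20, the Riverside lot 4, the Downtown lot 8, the West site 9. Winner: the Riverside lot.
The two methods agree.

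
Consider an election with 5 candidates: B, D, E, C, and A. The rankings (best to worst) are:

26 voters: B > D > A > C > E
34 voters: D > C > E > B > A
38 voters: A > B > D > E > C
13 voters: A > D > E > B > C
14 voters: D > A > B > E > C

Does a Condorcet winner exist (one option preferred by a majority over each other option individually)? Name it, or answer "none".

none

Checking pairwise contests:
A beats B 65–60.
B beats D 64–61.
B beats E 78–47.
B beats C 91–34.
D beats A 74–51.
Every option loses at least one head-to-head, so there is no Condorcet winner.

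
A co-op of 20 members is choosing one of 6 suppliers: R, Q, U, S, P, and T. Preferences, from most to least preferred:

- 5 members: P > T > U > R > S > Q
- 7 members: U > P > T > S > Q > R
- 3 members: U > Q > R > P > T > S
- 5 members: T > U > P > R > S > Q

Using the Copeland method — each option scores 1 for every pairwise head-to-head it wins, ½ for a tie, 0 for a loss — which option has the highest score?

R: beats S; ties Q; loses to U, P, and T → score 1.5.
Q: ties R; loses to U, S, P, and T → score 0.5.
U: beats R, Q, S, and P; ties T → score 4.5.
S: beats Q; loses to R, U, P, and T → score 1.
P: beats R, Q, S, and T; loses to U → score 4.
T: beats R, Q, and S; ties U; loses to P → score 3.5.
U has the best pairwise record.

U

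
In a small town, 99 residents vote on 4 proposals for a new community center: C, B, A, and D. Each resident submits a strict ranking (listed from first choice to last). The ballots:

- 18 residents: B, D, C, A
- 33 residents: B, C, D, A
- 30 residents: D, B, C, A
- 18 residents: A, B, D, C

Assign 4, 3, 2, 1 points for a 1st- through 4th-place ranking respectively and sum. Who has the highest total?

B

C: 18·2 + 33·3 + 30·2 + 18·1 = 213
B: 18·4 + 33·4 + 30·3 + 18·3 = 348
A: 18·1 + 33·1 + 30·1 + 18·4 = 153
D: 18·3 + 33·2 + 30·4 + 18·2 = 276
B has the highest Borda score (348).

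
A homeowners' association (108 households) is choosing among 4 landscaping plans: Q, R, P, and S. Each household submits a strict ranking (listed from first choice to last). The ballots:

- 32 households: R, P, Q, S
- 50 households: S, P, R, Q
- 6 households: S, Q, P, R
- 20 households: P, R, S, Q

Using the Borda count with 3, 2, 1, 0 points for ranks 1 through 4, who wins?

Q: 32·1 + 50·0 + 6·2 + 20·0 = 44
R: 32·3 + 50·1 + 6·0 + 20·2 = 186
P: 32·2 + 50·2 + 6·1 + 20·3 = 230
S: 32·0 + 50·3 + 6·3 + 20·1 = 188
P has the highest Borda score (230).

P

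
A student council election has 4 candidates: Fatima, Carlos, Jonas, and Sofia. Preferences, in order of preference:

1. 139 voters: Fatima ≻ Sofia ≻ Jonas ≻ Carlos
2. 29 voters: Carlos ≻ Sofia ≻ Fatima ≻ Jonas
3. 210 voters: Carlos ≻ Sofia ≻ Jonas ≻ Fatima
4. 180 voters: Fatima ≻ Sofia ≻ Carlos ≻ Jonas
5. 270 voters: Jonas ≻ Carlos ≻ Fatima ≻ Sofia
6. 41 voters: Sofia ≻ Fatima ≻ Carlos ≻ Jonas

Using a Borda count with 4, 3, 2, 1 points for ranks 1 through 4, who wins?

Fatima: 139·4 + 29·2 + 210·1 + 180·4 + 270·2 + 41·3 = 2207
Carlos: 139·1 + 29·4 + 210·4 + 180·2 + 270·3 + 41·2 = 2347
Jonas: 139·2 + 29·1 + 210·2 + 180·1 + 270·4 + 41·1 = 2028
Sofia: 139·3 + 29·3 + 210·3 + 180·3 + 270·1 + 41·4 = 2108
Carlos has the highest Borda score (2347).

Carlos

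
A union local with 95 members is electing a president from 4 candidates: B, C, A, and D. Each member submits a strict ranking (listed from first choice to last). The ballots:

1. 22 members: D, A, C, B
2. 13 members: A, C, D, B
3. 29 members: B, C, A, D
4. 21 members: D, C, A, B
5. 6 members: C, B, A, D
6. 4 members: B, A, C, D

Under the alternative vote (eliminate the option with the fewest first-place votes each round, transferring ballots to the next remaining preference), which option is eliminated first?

C

Round 1: B 33, C 6, A 13, D 43. Eliminate C.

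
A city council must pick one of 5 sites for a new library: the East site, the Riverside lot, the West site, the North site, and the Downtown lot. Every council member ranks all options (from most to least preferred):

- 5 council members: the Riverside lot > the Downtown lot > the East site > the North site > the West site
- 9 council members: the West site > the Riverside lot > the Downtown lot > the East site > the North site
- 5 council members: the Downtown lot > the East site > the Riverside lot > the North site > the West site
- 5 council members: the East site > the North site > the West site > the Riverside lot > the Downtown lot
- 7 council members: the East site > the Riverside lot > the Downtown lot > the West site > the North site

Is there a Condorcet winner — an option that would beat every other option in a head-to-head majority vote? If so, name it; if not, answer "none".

Checking pairwise contests:
the Downtown lot beats the East site 19–12.
the East site beats the Riverside lot 17–14.
the East site beats the West site 22–9.
the East site beats the North site 31–0.
the Riverside lot beats the Downtown lot 26–5.
Every option loses at least one head-to-head, so there is no Condorcet winner.

none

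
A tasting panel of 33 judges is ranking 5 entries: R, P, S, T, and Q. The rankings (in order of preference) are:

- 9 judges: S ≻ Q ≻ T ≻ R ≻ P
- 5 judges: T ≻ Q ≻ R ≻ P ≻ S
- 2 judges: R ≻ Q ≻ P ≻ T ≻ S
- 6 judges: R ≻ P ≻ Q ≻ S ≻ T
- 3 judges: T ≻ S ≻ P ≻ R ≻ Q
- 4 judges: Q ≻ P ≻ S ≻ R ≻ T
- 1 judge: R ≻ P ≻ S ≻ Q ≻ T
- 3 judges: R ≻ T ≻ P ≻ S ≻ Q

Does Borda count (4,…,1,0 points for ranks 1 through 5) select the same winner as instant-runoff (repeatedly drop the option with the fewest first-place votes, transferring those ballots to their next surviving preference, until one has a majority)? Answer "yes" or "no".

no

Borda — scores: R 74, P 54, S 64, T 61, Q 77. Winner: Q.
Instant-runoff — R1 R 12, P 0, S 9, T 8, Q 4 (P out); R2 R 12, S 9, T 8, Q 4 (Q out); R3 R 12, S 13, T 8 (T out); R4 R 17, S 16 (R winner). Winner: R.
The two methods disagree.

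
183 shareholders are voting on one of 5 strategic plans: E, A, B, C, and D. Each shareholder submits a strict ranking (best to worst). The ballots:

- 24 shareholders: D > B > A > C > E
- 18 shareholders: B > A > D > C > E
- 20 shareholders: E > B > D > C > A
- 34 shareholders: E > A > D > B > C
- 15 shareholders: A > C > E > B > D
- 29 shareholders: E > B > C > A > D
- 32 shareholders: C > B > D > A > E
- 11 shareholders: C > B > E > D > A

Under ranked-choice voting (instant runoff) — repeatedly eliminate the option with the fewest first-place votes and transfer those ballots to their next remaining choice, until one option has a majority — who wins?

C

Round 1: E 83, A 15, B 18, C 43, D 24. Eliminate A.
Round 2: E 83, B 18, C 58, D 24. Eliminate B.
Round 3: E 83, C 58, D 42. Eliminate D.
Round 4: E 83, C 100. C has a majority.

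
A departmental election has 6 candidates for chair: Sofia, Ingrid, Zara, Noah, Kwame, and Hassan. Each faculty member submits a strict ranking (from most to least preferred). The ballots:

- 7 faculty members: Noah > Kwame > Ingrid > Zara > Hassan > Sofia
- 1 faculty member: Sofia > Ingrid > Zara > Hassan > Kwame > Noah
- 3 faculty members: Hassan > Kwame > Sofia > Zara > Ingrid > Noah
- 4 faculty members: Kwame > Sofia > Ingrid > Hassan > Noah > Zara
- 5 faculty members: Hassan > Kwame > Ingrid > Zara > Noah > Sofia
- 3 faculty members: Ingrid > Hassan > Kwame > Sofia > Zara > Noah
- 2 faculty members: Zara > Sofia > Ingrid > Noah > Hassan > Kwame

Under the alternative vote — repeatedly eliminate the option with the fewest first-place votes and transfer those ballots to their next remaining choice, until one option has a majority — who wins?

Ingrid

Round 1: Sofia 1, Ingrid 3, Zara 2, Noah 7, Kwame 4, Hassan 8. Eliminate Sofia.
Round 2: Ingrid 4, Zara 2, Noah 7, Kwame 4, Hassan 8. Eliminate Zara.
Round 3: Ingrid 6, Noah 7, Kwame 4, Hassan 8. Eliminate Kwame.
Round 4: Ingrid 10, Noah 7, Hassan 8. Eliminate Noah.
Round 5: Ingrid 17, Hassan 8. Ingrid has a majority.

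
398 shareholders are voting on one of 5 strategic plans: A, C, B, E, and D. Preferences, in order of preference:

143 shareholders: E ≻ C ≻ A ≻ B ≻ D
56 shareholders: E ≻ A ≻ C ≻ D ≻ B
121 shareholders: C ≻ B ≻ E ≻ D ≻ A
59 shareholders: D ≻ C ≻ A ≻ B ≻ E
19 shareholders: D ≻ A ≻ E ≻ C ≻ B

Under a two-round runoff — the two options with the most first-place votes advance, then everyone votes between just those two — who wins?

Round 1 first-place votes: A 0, C 121, B 0, E 199, D 78.
E and C advance.
Runoff: E is preferred to C by 218 voters; C by 180.
E wins the runoff.

E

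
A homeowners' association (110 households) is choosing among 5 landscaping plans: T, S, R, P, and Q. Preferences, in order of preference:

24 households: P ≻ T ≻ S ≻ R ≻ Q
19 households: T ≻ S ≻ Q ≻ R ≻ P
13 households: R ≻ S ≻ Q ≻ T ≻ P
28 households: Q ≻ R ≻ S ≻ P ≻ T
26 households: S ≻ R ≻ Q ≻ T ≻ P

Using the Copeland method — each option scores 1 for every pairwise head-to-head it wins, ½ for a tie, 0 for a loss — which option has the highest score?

T: beats P; loses to S, R, and Q → score 1.
S: beats T, R, P, and Q → score 4.
R: beats T, P, and Q; loses to S → score 3.
P: loses to T, S, R, and Q → score 0.
Q: beats T and P; loses to S and R → score 2.
S has the best pairwise record.

S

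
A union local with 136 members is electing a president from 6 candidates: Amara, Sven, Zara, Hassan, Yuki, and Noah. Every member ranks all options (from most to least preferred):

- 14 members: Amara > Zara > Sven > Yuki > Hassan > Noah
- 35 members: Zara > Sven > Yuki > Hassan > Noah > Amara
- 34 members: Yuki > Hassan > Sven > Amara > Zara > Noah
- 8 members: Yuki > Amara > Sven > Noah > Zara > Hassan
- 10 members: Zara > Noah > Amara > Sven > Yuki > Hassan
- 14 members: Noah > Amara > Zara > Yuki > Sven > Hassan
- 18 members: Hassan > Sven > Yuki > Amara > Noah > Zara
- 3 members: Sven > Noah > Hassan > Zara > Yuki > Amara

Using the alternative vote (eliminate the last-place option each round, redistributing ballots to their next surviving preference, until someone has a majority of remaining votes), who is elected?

Round 1: Amara 14, Sven 3, Zara 45, Hassan 18, Yuki 42, Noah 14. Eliminate Sven.
Round 2: Amara 14, Zara 45, Hassan 18, Yuki 42, Noah 17. Eliminate Amara.
Round 3: Zara 59, Hassan 18, Yuki 42, Noah 17. Eliminate Noah.
Round 4: Zara 73, Hassan 21, Yuki 42. Zara has a majority.

Zara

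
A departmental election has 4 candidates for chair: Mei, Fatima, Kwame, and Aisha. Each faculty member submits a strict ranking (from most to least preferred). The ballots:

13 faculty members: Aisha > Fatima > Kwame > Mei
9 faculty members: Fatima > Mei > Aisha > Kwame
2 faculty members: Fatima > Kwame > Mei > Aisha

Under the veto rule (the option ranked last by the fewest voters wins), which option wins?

Last-place votes: Mei 13, Fatima 0, Kwame 9, Aisha 2.
Fatima is ranked last by the fewest voters, so Fatima wins.

Fatima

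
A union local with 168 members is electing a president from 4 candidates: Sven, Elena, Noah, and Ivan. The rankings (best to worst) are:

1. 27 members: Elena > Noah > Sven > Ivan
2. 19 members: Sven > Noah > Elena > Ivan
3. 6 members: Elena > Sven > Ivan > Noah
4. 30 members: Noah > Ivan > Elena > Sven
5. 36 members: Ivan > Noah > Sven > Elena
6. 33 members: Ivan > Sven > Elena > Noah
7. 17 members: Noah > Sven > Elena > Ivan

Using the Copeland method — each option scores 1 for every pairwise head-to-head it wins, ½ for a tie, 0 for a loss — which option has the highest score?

Sven: beats Elena; loses to Noah and Ivan → score 1.
Elena: loses to Sven, Noah, and Ivan → score 0.
Noah: beats Sven, Elena, and Ivan → score 3.
Ivan: beats Sven and Elena; loses to Noah → score 2.
Noah has the best pairwise record.

Noah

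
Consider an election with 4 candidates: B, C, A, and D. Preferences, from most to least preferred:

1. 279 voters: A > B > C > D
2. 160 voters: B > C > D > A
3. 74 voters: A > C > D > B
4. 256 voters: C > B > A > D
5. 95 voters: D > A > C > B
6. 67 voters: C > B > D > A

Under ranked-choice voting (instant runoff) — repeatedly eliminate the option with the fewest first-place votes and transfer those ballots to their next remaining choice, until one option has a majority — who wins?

Round 1: B 160, C 323, A 353, D 95. Eliminate D.
Round 2: B 160, C 323, A 448. Eliminate B.
Round 3: C 483, A 448. C has a majority.

C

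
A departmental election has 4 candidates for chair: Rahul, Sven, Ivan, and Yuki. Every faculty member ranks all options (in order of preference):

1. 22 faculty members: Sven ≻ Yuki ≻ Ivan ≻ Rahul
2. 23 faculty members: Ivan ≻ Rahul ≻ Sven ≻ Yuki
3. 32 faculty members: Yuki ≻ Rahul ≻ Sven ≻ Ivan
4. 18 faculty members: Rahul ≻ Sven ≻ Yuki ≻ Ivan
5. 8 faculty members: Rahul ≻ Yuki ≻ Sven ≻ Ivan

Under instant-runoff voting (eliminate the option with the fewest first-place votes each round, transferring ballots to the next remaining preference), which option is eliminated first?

Sven

Round 1: Rahul 26, Sven 22, Ivan 23, Yuki 32. Eliminate Sven.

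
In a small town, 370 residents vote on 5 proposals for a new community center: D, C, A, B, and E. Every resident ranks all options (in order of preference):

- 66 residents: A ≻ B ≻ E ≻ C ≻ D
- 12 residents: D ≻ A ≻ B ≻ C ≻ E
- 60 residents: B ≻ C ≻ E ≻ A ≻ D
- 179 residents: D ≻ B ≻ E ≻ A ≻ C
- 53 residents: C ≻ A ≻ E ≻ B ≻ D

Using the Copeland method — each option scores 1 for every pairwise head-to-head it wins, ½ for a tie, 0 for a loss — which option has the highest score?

D

D: beats C, A, B, and E → score 4.
C: loses to D, A, B, and E → score 0.
A: beats C; loses to D, B, and E → score 1.
B: beats C, A, and E; loses to D → score 3.
E: beats C and A; loses to D and B → score 2.
D has the best pairwise record.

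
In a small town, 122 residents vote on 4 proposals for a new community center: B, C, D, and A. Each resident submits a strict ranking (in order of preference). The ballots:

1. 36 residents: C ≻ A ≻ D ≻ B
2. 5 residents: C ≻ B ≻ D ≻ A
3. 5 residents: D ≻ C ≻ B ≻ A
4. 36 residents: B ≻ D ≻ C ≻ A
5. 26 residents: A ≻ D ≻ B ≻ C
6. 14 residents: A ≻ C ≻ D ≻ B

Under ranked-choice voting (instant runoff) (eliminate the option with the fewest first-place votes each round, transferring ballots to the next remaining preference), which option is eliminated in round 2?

Round 1: B 36, C 41, D 5, A 40. Eliminate D.
Round 2: B 36, C 46, A 40. Eliminate B.

B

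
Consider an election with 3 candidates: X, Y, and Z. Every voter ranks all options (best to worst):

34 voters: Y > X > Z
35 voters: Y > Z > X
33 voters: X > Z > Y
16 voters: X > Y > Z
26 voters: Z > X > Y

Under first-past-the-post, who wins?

First-place votes: X 49, Y 69, Z 26.
Y has the most first-place votes.

Y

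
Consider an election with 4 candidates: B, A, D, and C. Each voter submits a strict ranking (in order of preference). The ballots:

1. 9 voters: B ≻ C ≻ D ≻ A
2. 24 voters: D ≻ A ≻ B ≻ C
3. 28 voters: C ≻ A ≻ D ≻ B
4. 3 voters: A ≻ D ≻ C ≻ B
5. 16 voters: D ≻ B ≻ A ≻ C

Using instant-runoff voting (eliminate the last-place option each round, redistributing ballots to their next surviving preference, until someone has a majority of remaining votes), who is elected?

D

Round 1: B 9, A 3, D 40, C 28. Eliminate A.
Round 2: B 9, D 43, C 28. D has a majority.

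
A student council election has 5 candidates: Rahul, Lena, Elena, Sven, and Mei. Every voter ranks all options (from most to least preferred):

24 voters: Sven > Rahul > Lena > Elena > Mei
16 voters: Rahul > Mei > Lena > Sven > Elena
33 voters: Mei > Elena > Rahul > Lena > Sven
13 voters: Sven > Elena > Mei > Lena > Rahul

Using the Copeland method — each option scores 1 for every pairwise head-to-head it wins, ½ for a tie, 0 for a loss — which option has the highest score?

Rahul: beats Lena and Sven; loses to Elena and Mei → score 2.
Lena: beats Sven; loses to Rahul, Elena, and Mei → score 1.
Elena: beats Rahul and Lena; loses to Sven and Mei → score 2.
Sven: beats Elena; loses to Rahul, Lena, and Mei → score 1.
Mei: beats Rahul, Lena, Elena, and Sven → score 4.
Mei has the best pairwise record.

Mei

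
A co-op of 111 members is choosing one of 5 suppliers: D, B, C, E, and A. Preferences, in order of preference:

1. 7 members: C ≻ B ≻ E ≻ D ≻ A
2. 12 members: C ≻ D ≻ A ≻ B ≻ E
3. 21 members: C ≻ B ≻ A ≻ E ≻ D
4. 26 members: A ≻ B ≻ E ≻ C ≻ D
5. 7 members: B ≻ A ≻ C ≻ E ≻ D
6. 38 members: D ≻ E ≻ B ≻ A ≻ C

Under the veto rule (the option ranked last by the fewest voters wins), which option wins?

Last-place votes: D 54, B 0, C 38, E 12, A 7.
B is ranked last by the fewest voters, so B wins.

B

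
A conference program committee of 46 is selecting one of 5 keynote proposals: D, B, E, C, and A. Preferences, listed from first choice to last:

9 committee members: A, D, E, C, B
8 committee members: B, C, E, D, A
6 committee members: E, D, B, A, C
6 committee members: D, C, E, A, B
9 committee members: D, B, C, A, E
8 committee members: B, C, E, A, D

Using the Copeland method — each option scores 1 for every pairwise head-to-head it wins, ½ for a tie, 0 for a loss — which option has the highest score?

D: beats B, E, C, and A → score 4.
B: beats E, C, and A; loses to D → score 3.
E: beats A; loses to D, B, and C → score 1.
C: beats E and A; loses to D and B → score 2.
A: loses to D, B, E, and C → score 0.
D has the best pairwise record.

D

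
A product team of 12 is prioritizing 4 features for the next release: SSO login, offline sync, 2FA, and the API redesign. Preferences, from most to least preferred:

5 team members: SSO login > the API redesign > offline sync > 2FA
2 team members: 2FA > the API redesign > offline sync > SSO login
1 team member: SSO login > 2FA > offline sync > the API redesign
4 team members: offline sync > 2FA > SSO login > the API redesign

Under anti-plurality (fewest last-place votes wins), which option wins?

Last-place votes: SSO login 2, offline sync 0, 2FA 5, the API redesign 5.
offline sync is ranked last by the fewest voters, so offline sync wins.

offline sync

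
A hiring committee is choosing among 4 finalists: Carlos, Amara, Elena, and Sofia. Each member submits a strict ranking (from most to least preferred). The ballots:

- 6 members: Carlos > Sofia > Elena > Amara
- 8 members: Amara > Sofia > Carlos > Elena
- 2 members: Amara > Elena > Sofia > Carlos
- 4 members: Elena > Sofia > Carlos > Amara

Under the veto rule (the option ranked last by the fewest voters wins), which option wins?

Sofia

Last-place votes: Carlos 2, Amara 10, Elena 8, Sofia 0.
Sofia is ranked last by the fewest voters, so Sofia wins.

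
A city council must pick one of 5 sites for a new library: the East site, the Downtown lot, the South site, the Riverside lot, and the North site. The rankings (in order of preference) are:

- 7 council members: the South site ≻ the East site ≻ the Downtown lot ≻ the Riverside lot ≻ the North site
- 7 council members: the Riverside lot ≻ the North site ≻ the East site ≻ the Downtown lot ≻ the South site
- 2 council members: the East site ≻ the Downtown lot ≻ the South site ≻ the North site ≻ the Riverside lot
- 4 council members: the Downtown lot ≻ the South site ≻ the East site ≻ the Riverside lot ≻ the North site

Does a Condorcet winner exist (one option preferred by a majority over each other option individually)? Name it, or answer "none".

none

Checking pairwise contests:
the South site beats the East site 11–9.
the East site beats the Downtown lot 16–4.
the Downtown lot beats the South site 13–7.
the East site beats the Riverside lot 13–7.
the East site beats the North site 13–7.
Every option loses at least one head-to-head, so there is no Condorcet winner.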